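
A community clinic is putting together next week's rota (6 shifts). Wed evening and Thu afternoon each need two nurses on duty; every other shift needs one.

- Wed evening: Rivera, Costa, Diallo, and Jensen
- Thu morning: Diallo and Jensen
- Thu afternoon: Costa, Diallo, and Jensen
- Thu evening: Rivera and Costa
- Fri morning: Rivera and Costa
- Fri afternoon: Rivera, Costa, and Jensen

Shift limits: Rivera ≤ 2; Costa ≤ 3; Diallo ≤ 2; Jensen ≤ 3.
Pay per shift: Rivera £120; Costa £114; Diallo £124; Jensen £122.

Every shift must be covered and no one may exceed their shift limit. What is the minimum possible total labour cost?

Picking the cheapest available nurse for each shift independently would cost £934, but that ignores the shift limits.
An optimal schedule: Wed evening→Rivera+Jensen, Thu morning→Jensen, Thu afternoon→Costa+Jensen, Thu evening→Costa, Fri morning→Costa, Fri afternoon→Rivera.
Total: 120 + 122 + 122 + 114 + 122 + 114 + 114 + 120 = £948.

£948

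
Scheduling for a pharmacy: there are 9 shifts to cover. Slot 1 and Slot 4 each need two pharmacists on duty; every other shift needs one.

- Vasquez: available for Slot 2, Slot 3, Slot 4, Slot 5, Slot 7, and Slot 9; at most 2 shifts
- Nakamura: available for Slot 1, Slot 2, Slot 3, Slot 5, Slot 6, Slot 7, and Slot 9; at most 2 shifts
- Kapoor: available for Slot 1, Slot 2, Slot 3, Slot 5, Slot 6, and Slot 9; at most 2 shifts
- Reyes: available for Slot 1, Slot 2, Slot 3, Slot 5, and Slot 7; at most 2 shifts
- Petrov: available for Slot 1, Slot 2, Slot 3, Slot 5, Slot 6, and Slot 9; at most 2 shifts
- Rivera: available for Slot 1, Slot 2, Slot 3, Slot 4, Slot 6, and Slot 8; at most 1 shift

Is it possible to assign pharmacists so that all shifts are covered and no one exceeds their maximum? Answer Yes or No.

No

Total capacity is 11 and 11 slots are needed, so capacity alone doesn't rule it out.
Shifts {Slot 4, Slot 8} need 3 worker-slots in total, but the pharmacists available for any of those shifts (Vasquez and Rivera) can supply at most 2 among them. So no valid schedule exists.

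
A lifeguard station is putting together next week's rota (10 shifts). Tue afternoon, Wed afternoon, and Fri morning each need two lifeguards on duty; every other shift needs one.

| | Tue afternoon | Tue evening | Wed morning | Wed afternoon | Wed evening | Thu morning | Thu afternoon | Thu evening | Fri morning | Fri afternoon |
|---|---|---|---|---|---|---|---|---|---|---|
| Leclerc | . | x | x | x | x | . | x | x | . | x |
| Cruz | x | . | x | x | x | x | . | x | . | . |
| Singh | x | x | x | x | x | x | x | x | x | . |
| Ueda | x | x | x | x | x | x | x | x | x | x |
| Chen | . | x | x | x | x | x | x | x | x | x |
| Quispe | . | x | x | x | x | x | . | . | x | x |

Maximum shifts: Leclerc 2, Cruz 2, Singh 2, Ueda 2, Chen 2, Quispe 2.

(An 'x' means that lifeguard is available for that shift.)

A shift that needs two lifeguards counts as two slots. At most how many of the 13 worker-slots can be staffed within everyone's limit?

12

Total capacity across all lifeguards is 2+2+2+2+2+2 = 12, and 13 slots are needed, so at most 12 can be filled.
An assignment achieving 12: Tue afternoon→Cruz+Singh, Tue evening→Ueda, Wed morning→Chen, Wed afternoon→Quispe, Wed evening→Quispe, Thu morning→Cruz, Thu afternoon→Leclerc, Thu evening→Chen, Fri morning→Singh+Ueda, Fri afternoon→Leclerc.
Loads: Leclerc 2/2, Cruz 2/2, Singh 2/2, Ueda 2/2, Chen 2/2, Quispe 2/2.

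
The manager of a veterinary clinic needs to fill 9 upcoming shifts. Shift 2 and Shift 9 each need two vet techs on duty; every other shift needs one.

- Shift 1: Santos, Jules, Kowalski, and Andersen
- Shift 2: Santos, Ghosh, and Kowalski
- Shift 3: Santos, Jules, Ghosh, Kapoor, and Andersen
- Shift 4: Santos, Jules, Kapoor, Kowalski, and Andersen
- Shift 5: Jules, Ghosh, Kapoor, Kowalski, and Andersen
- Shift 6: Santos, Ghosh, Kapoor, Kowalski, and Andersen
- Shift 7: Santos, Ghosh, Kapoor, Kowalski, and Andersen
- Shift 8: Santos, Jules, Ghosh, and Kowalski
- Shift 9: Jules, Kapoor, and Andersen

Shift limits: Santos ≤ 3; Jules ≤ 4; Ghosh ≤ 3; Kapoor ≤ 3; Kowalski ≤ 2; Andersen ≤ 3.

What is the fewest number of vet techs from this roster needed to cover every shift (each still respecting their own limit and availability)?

11 slots to fill and no one can take more than 4, so at least ⌈11/4⌉ = 3 vet techs are needed.
Any 3 vet techs together have capacity at most 4+3+3 = 10 < 11 slots, so 3 can never suffice.
Santos, Jules, Ghosh, and Kapoor alone can cover everything: Shift 1→Santos, Shift 2→Santos+Ghosh, Shift 3→Jules, Shift 4→Santos, Shift 5→Jules, Shift 6→Ghosh, Shift 7→Ghosh, Shift 8→Jules, Shift 9→Jules+Kapoor.

4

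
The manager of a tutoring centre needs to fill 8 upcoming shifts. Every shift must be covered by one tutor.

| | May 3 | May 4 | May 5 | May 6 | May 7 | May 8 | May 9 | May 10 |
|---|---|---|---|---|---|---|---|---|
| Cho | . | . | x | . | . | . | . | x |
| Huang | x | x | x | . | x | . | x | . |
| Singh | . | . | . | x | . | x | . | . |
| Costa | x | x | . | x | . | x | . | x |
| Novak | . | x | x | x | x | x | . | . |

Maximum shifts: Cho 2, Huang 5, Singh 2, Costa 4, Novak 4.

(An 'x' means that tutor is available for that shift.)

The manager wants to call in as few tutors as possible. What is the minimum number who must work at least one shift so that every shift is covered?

2

8 slots to fill and no one can take more than 5, so at least ⌈8/5⌉ = 2 tutors are needed.
Huang and Costa alone can cover everything: May 3→Huang, May 4→Huang, May 5→Huang, May 6→Costa, May 7→Huang, May 8→Costa, May 9→Huang, May 10→Costa.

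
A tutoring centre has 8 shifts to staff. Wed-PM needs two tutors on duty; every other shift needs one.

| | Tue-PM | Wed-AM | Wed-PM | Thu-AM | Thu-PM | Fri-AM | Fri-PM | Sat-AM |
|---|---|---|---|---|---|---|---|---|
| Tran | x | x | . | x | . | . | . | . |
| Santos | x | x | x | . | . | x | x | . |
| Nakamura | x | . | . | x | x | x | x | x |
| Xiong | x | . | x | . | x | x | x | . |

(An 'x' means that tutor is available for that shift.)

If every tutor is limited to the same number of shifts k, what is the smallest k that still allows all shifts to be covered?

With 4 tutors and 9 worker-slots to fill, someone must work at least ⌈9/4⌉ = 3 shifts, so k ≥ 3.
k = 3 works: Tue-PM→Tran, Wed-AM→Tran, Wed-PM→Santos+Xiong, Thu-AM→Tran, Thu-PM→Nakamura, Fri-AM→Santos, Fri-PM→Santos, Sat-AM→Nakamura.
Loads: Tran 3, Santos 3, Nakamura 2, Xiong 1 — all ≤ 3.

3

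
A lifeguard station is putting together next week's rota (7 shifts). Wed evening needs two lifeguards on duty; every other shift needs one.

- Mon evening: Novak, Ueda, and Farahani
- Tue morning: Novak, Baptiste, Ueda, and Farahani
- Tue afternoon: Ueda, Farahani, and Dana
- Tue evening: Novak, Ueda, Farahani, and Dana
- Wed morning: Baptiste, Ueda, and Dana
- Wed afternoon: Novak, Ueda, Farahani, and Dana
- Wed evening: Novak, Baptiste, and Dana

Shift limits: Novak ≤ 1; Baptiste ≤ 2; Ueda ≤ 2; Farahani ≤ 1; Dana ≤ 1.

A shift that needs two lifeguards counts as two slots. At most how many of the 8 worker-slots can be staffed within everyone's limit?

Total capacity across all lifeguards is 1+2+2+1+1 = 7, and 8 slots are needed, so at most 7 can be filled.
An assignment achieving 7: Mon evening→Novak, Tue morning→Ueda, Tue afternoon→Ueda, Tue evening→Farahani, Wed morning→Baptiste, Wed evening→Baptiste+Dana.
Loads: Novak 1/1, Baptiste 2/2, Ueda 2/2, Farahani 1/1, Dana 1/1.

7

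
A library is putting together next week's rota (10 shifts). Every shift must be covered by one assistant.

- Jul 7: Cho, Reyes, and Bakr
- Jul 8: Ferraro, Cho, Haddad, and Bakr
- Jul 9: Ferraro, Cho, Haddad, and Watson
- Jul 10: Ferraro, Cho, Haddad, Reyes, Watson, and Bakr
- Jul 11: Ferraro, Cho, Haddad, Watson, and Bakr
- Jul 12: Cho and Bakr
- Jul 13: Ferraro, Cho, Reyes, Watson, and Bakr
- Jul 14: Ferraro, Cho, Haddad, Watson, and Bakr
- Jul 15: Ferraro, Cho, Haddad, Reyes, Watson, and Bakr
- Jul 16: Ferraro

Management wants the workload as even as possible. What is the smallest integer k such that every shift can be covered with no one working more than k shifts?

With 6 assistants and 10 worker-slots to fill, someone must work at least ⌈10/6⌉ = 2 shifts, so k ≥ 2.
k = 2 works: Jul 7→Cho, Jul 8→Ferraro, Jul 9→Haddad, Jul 10→Reyes, Jul 11→Haddad, Jul 12→Cho, Jul 13→Reyes, Jul 14→Watson, Jul 15→Watson, Jul 16→Ferraro.
Loads: Ferraro 2, Cho 2, Haddad 2, Reyes 2, Watson 2, Bakr 0 — all ≤ 2.

2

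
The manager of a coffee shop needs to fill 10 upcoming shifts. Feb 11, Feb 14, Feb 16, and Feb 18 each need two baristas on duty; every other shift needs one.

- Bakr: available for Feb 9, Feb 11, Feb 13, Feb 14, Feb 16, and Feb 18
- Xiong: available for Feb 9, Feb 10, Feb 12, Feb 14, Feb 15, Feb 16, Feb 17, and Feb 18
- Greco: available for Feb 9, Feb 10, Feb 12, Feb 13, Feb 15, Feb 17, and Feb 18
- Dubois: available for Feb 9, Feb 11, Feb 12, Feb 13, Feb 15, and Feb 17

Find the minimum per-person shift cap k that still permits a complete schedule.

4

With 4 baristas and 14 worker-slots to fill, someone must work at least ⌈14/4⌉ = 4 shifts, so k ≥ 4.
k = 4 works: Feb 9→Dubois, Feb 10→Xiong, Feb 11→Bakr+Dubois, Feb 12→Xiong, Feb 13→Greco, Feb 14→Bakr+Xiong, Feb 15→Greco, Feb 16→Bakr+Xiong, Feb 17→Greco, Feb 18→Bakr+Greco.
Loads: Bakr 4, Xiong 4, Greco 4, Dubois 2 — all ≤ 4.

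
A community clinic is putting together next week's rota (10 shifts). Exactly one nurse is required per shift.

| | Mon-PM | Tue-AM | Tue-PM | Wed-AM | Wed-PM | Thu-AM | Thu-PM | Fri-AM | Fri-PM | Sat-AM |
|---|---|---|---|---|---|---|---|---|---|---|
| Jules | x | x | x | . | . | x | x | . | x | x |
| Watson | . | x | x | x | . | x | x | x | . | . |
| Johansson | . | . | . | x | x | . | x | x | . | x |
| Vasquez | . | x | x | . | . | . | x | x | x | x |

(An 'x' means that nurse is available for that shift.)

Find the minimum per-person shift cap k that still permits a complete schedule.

With 4 nurses and 10 worker-slots to fill, someone must work at least ⌈10/4⌉ = 3 shifts, so k ≥ 3.
k = 3 works: Mon-PM→Jules, Tue-AM→Watson, Tue-PM→Watson, Wed-AM→Watson, Wed-PM→Johansson, Thu-AM→Jules, Thu-PM→Vasquez, Fri-AM→Johansson, Fri-PM→Jules, Sat-AM→Johansson.
Loads: Jules 3, Watson 3, Johansson 3, Vasquez 1 — all ≤ 3.

3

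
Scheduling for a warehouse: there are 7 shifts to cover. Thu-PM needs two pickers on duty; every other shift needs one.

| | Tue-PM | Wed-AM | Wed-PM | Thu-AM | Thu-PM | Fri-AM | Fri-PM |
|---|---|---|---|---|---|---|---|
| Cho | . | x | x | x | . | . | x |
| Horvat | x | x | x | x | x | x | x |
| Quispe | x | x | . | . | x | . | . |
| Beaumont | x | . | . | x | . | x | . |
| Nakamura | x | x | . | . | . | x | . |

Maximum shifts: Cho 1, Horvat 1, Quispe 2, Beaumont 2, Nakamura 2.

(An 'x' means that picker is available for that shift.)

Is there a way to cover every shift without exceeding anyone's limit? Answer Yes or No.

Total capacity is 8 and 8 slots are needed, so capacity alone doesn't rule it out.
Shifts {Wed-PM, Thu-PM, Fri-PM} need 4 worker-slots in total, but the pickers available for any of those shifts (Cho, Horvat, and Quispe) can supply at most 3 among them. So no valid schedule exists.

No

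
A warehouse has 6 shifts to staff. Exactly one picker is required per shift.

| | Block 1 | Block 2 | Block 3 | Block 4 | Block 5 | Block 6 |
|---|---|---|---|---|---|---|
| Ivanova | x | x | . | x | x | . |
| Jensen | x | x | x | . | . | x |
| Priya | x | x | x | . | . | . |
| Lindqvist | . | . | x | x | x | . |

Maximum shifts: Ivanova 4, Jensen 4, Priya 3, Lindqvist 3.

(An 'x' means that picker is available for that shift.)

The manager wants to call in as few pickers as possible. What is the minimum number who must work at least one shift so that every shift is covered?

6 slots to fill and no one can take more than 4, so at least ⌈6/4⌉ = 2 pickers are needed.
Ivanova and Jensen alone can cover everything: Block 1→Ivanova, Block 2→Ivanova, Block 3→Jensen, Block 4→Ivanova, Block 5→Ivanova, Block 6→Jensen.

2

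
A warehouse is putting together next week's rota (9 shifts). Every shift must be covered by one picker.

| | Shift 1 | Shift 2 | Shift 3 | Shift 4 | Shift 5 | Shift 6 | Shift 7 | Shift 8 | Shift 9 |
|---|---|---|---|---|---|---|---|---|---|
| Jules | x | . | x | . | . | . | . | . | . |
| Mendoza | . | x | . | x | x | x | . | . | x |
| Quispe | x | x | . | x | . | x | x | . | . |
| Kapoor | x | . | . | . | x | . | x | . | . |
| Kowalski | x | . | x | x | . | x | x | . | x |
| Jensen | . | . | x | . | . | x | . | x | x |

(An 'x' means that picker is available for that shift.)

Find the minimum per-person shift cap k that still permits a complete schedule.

With 6 pickers and 9 worker-slots to fill, someone must work at least ⌈9/6⌉ = 2 shifts, so k ≥ 2.
k = 2 works: Shift 1→Jules, Shift 2→Mendoza, Shift 3→Jules, Shift 4→Quispe, Shift 5→Mendoza, Shift 6→Kowalski, Shift 7→Quispe, Shift 8→Jensen, Shift 9→Kowalski.
Loads: Jules 2, Mendoza 2, Quispe 2, Kapoor 0, Kowalski 2, Jensen 1 — all ≤ 2.

2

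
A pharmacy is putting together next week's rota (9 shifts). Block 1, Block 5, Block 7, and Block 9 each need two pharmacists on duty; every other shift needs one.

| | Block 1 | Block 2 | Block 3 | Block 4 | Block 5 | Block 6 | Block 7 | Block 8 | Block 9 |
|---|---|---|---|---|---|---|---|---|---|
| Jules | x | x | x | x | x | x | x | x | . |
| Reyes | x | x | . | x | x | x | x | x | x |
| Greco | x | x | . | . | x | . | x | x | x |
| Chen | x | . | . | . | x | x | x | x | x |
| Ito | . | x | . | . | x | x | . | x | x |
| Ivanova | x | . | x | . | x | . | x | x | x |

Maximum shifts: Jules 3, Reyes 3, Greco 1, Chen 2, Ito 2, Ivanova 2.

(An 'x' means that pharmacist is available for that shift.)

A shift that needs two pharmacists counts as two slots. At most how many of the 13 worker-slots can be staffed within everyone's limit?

Total capacity across all pharmacists is 3+3+1+2+2+2 = 13, and 13 slots are needed, so at most 13 can be filled.
An assignment achieving 13: Block 1→Reyes+Greco, Block 2→Jules, Block 3→Jules, Block 4→Jules, Block 5→Ito+Ivanova, Block 6→Reyes, Block 7→Reyes+Chen, Block 8→Ivanova, Block 9→Chen+Ito.
Loads: Jules 3/3, Reyes 3/3, Greco 1/1, Chen 2/2, Ito 2/2, Ivanova 2/2.

13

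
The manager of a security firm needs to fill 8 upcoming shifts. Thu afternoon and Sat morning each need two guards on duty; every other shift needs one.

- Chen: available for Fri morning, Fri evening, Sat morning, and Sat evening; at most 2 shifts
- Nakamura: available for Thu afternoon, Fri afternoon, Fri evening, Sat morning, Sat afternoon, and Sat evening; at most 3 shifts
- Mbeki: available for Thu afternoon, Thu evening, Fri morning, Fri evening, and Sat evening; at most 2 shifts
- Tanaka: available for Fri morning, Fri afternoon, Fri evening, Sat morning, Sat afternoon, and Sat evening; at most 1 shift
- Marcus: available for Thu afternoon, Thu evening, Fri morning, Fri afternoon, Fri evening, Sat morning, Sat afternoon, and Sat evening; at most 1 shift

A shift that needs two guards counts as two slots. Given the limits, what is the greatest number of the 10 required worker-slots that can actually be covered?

9

Total capacity across all guards is 2+3+2+1+1 = 9, and 10 slots are needed, so at most 9 can be filled.
An assignment achieving 9: Thu afternoon→Nakamura+Mbeki, Thu evening→Mbeki, Fri morning→Chen, Fri afternoon→Nakamura, Fri evening→Marcus, Sat morning→Chen+Tanaka, Sat afternoon→Nakamura.
Loads: Chen 2/2, Nakamura 3/3, Mbeki 2/2, Tanaka 1/1, Marcus 1/1.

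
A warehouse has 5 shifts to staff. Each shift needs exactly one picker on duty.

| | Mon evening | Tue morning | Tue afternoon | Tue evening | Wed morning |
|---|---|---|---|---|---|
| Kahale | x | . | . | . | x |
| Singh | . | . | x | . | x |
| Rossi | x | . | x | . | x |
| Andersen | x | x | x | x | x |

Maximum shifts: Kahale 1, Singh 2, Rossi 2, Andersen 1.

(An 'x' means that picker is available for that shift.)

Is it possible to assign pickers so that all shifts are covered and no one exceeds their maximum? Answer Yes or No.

No

Total capacity is 6 and 5 slots are needed, so capacity alone doesn't rule it out.
Shifts {Tue morning, Tue evening} need 2 worker-slots in total, but the pickers available for any of those shifts (Andersen) can supply at most 1 among them. So no valid schedule exists.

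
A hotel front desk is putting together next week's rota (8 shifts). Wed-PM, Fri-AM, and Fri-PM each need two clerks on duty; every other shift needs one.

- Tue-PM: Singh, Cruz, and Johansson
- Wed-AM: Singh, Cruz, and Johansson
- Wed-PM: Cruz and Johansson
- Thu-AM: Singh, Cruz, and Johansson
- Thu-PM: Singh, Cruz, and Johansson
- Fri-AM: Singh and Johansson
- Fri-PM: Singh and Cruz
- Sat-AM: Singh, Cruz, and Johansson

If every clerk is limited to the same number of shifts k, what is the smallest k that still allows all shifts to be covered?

With 3 clerks and 11 worker-slots to fill, someone must work at least ⌈11/3⌉ = 4 shifts, so k ≥ 4.
k = 4 works: Tue-PM→Singh, Wed-AM→Singh, Wed-PM→Cruz+Johansson, Thu-AM→Cruz, Thu-PM→Cruz, Fri-AM→Singh+Johansson, Fri-PM→Singh+Cruz, Sat-AM→Johansson.
Loads: Singh 4, Cruz 4, Johansson 3 — all ≤ 4.

4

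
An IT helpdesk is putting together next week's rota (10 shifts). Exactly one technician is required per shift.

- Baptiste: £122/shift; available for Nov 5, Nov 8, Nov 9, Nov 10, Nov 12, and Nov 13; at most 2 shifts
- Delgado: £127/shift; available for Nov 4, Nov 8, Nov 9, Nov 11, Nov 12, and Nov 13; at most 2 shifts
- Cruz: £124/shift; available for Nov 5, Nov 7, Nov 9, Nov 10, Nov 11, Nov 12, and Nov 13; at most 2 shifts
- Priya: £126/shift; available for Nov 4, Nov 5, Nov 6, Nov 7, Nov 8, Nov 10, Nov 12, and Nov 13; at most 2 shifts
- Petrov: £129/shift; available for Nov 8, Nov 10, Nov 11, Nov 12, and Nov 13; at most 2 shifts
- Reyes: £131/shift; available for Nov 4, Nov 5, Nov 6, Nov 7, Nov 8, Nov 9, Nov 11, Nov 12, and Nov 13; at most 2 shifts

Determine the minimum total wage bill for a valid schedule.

£1256

Picking the cheapest available technician for each shift independently would cost £1232, but that ignores the shift limits.
An optimal schedule: Nov 4→Delgado, Nov 5→Baptiste, Nov 6→Priya, Nov 7→Cruz, Nov 8→Priya, Nov 9→Baptiste, Nov 10→Cruz, Nov 11→Delgado, Nov 12→Petrov, Nov 13→Petrov.
Total: 127 + 122 + 126 + 124 + 126 + 122 + 124 + 127 + 129 + 129 = £1256.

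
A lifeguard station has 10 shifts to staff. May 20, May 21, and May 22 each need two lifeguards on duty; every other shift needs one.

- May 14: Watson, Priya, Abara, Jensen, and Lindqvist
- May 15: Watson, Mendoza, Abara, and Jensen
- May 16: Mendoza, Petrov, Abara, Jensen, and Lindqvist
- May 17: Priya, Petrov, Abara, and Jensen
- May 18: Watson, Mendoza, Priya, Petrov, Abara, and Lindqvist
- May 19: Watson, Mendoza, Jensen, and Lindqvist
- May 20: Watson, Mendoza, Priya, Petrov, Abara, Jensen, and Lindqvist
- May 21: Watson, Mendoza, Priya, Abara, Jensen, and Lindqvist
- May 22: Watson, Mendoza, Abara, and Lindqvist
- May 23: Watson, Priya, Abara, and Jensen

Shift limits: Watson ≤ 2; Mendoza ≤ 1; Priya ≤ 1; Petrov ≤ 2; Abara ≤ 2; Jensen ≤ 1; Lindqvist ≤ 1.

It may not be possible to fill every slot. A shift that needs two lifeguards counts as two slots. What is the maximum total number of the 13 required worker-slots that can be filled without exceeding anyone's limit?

10

Total capacity across all lifeguards is 2+1+1+2+2+1+1 = 10, and 13 slots are needed, so at most 10 can be filled.
An assignment achieving 10: May 14→Jensen, May 15→Watson, May 16→Petrov, May 17→Priya, May 18→Petrov, May 19→Watson, May 21→Lindqvist, May 22→Mendoza+Abara, May 23→Abara.
Loads: Watson 2/2, Mendoza 1/1, Priya 1/1, Petrov 2/2, Abara 2/2, Jensen 1/1, Lindqvist 1/1.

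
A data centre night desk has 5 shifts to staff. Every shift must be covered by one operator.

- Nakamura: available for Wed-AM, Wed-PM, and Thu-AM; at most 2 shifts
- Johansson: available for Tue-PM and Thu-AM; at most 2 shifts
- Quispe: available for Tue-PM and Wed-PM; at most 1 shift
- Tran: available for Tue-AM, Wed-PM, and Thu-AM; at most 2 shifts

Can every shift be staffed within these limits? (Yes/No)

Yes

Tue-AM can only be covered by Tran, so that assignment is forced.
Wed-AM can only be covered by Nakamura, so that assignment is forced.
One valid schedule: Tue-AM→Tran, Tue-PM→Johansson, Wed-AM→Nakamura, Wed-PM→Nakamura, Thu-AM→Johansson.
Loads: Nakamura 2/2, Johansson 2/2, Quispe 0/1, Tran 1/2 — all within limits.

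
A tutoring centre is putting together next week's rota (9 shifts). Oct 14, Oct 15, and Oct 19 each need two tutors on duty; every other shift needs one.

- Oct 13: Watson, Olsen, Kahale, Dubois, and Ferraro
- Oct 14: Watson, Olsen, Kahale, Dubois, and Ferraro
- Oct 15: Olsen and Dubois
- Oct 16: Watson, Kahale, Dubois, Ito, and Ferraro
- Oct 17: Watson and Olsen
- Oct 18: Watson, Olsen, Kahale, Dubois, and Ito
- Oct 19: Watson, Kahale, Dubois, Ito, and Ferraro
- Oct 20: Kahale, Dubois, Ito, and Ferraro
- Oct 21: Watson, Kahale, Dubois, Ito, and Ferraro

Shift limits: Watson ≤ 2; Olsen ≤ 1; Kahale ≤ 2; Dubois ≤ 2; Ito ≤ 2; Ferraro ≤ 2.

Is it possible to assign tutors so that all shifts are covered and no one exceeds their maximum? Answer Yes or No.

Total capacity is 2+1+2+2+2+2 = 11 but 12 worker-slots are needed — infeasible.

No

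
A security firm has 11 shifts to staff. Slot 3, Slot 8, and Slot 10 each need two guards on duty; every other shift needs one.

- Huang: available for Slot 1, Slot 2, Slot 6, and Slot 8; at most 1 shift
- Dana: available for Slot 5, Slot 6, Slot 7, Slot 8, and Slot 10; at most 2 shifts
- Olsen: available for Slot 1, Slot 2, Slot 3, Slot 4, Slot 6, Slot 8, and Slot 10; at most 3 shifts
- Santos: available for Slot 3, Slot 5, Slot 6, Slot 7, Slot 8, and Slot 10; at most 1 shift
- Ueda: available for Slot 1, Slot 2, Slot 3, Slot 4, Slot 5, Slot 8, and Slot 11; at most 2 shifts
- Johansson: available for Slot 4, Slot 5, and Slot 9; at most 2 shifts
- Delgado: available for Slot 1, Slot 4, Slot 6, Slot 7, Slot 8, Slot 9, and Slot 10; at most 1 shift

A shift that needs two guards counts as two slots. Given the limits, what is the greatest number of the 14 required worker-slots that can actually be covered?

12

Total capacity across all guards is 1+2+3+1+2+2+1 = 12, and 14 slots are needed, so at most 12 can be filled.
An assignment achieving 12: Slot 1→Olsen, Slot 2→Huang, Slot 3→Olsen+Santos, Slot 4→Olsen, Slot 5→Johansson, Slot 7→Dana, Slot 8→Ueda, Slot 9→Johansson, Slot 10→Dana+Delgado, Slot 11→Ueda.
Loads: Huang 1/1, Dana 2/2, Olsen 3/3, Santos 1/1, Ueda 2/2, Johansson 2/2, Delgado 1/1.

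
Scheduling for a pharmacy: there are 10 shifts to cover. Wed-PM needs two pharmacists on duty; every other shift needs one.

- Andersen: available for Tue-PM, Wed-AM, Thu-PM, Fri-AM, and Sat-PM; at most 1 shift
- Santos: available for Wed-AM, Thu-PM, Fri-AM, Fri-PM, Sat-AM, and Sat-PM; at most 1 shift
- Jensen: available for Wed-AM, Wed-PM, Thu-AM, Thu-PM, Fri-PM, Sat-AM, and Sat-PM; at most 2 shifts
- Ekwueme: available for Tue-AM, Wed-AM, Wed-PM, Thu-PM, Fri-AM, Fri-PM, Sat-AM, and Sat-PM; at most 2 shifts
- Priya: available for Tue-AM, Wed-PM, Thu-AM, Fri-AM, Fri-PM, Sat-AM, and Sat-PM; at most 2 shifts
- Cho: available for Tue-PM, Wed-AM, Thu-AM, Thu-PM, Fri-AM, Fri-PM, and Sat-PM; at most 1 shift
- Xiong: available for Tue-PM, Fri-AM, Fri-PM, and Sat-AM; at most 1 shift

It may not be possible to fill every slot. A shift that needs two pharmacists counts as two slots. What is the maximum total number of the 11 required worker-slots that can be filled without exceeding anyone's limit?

Total capacity across all pharmacists is 1+1+2+2+2+1+1 = 10, and 11 slots are needed, so at most 10 can be filled.
An assignment achieving 10: Tue-AM→Ekwueme, Tue-PM→Andersen, Wed-AM→Santos, Wed-PM→Jensen+Ekwueme, Thu-AM→Jensen, Thu-PM→Cho, Fri-AM→Priya, Fri-PM→Xiong, Sat-AM→Priya.
Loads: Andersen 1/1, Santos 1/1, Jensen 2/2, Ekwueme 2/2, Priya 2/2, Cho 1/1, Xiong 1/1.

10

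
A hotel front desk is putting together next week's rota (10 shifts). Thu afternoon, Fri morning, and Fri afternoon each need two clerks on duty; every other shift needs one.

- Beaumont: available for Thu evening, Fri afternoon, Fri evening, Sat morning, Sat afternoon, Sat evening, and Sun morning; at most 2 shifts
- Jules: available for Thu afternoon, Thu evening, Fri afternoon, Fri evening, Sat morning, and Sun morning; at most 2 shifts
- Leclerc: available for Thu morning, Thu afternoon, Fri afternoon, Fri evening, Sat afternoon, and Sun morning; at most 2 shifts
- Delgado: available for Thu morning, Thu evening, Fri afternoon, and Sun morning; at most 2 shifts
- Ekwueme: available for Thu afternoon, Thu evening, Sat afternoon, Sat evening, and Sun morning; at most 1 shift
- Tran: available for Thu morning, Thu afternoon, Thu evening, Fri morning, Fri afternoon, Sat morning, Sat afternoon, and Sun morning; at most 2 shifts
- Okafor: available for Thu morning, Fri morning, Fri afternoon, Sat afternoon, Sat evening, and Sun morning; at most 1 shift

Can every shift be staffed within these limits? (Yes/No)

No

Total capacity is 2+2+2+2+1+2+1 = 12 but 13 worker-slots are needed — infeasible.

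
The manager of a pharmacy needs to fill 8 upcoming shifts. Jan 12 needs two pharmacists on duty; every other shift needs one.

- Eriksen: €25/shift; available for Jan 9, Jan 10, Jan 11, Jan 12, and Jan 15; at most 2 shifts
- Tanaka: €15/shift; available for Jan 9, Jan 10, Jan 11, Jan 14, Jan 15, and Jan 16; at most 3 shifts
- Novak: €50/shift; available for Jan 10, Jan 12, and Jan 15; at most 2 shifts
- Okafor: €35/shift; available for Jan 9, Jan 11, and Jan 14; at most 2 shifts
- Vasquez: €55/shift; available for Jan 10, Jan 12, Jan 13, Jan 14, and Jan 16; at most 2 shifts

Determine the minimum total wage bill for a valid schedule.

Jan 13 can only be covered by Vasquez, so that assignment is forced.
Picking the cheapest available pharmacist for each shift independently would cost €220, but that ignores the shift limits.
An optimal schedule: Jan 9→Tanaka, Jan 10→Eriksen, Jan 11→Okafor, Jan 12→Eriksen+Novak, Jan 13→Vasquez, Jan 14→Okafor, Jan 15→Tanaka, Jan 16→Tanaka.
Total: 15 + 25 + 35 + 25 + 50 + 55 + 35 + 15 + 15 = €270.

€270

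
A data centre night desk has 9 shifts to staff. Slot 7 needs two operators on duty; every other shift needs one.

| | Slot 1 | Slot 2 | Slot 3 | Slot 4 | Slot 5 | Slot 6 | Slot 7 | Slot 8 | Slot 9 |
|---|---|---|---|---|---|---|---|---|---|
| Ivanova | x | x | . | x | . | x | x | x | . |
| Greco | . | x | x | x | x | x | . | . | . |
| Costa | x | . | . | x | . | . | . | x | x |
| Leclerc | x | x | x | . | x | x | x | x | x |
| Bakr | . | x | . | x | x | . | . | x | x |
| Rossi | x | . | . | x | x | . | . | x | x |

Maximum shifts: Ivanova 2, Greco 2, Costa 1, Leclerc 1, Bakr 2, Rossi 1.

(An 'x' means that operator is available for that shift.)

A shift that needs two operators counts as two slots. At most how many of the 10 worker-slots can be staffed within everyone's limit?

Total capacity across all operators is 2+2+1+1+2+1 = 9, and 10 slots are needed, so at most 9 can be filled.
An assignment achieving 9: Slot 1→Costa, Slot 2→Greco, Slot 3→Greco, Slot 4→Rossi, Slot 5→Bakr, Slot 6→Ivanova, Slot 7→Ivanova+Leclerc, Slot 9→Bakr.
Loads: Ivanova 2/2, Greco 2/2, Costa 1/1, Leclerc 1/1, Bakr 2/2, Rossi 1/1.

9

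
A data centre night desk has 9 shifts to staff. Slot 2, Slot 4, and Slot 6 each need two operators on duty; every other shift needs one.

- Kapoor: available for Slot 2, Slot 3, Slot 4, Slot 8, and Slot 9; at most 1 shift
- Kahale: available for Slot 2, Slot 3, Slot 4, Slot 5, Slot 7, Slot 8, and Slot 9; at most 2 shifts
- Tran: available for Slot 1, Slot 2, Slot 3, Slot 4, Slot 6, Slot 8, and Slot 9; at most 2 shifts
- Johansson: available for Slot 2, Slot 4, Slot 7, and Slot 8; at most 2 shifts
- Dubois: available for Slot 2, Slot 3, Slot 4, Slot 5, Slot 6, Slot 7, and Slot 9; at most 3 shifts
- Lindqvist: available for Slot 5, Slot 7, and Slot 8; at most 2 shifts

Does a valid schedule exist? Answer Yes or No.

Yes

Slot 1 can only be covered by Tran, so that assignment is forced.
Slot 6 can only be covered by Tran and Dubois, so that assignment is forced.
One valid schedule: Slot 1→Tran, Slot 2→Johansson+Dubois, Slot 3→Kapoor, Slot 4→Johansson+Dubois, Slot 5→Kahale, Slot 6→Tran+Dubois, Slot 7→Lindqvist, Slot 8→Lindqvist, Slot 9→Kahale.
Loads: Kapoor 1/1, Kahale 2/2, Tran 2/2, Johansson 2/2, Dubois 3/3, Lindqvist 2/2 — all within limits.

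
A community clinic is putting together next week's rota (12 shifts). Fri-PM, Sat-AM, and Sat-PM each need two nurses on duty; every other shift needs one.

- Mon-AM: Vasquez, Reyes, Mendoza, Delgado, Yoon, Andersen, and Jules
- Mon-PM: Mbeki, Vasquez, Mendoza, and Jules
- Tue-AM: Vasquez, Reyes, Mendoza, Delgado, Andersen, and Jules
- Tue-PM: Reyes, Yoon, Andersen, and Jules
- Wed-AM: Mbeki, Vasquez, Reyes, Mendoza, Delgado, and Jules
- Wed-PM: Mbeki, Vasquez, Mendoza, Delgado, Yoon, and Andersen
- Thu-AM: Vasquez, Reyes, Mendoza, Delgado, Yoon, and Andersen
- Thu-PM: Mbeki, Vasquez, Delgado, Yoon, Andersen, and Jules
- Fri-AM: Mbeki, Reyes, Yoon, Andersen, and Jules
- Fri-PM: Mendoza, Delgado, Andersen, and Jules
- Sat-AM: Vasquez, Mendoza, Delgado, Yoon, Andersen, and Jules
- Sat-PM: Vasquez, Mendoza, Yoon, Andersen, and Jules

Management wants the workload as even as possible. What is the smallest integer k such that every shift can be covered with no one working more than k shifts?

2

With 8 nurses and 15 worker-slots to fill, someone must work at least ⌈15/8⌉ = 2 shifts, so k ≥ 2.
k = 2 works: Mon-AM→Yoon, Mon-PM→Mbeki, Tue-AM→Vasquez, Tue-PM→Reyes, Wed-AM→Vasquez, Wed-PM→Mendoza, Thu-AM→Reyes, Thu-PM→Delgado, Fri-AM→Mbeki, Fri-PM→Mendoza+Delgado, Sat-AM→Andersen+Jules, Sat-PM→Yoon+Andersen.
Loads: Mbeki 2, Vasquez 2, Reyes 2, Mendoza 2, Delgado 2, Yoon 2, Andersen 2, Jules 1 — all ≤ 2.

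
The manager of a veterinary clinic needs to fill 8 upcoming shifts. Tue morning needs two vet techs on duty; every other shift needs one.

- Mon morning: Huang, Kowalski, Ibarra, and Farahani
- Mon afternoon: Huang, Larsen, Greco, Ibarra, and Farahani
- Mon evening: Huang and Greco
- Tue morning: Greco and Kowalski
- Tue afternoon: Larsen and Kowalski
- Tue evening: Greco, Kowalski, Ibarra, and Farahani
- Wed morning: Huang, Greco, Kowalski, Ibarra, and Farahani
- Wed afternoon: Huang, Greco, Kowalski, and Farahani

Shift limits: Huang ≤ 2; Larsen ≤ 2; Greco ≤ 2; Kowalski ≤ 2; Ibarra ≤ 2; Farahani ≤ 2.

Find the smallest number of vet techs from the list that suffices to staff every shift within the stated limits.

9 slots to fill and no one can take more than 2, so at least ⌈9/2⌉ = 5 vet techs are needed.
Huang, Larsen, Greco, Kowalski, and Ibarra alone can cover everything: Mon morning→Huang, Mon afternoon→Larsen, Mon evening→Huang, Tue morning→Greco+Kowalski, Tue afternoon→Larsen, Tue evening→Greco, Wed morning→Ibarra, Wed afternoon→Kowalski.

5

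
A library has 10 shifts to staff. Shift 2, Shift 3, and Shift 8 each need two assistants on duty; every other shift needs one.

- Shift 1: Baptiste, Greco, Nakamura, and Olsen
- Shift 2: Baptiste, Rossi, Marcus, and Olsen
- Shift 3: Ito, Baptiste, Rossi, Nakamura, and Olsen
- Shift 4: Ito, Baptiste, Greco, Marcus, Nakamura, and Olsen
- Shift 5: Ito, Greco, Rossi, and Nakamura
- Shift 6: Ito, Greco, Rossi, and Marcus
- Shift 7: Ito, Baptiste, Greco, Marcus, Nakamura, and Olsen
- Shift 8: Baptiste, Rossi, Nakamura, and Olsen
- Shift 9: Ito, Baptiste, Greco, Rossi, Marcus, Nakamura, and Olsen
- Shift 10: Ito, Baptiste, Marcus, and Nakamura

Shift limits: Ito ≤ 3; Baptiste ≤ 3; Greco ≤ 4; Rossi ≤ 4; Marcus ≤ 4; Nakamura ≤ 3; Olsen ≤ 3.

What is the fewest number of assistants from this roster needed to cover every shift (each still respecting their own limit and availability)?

4

13 slots to fill and no one can take more than 4, so at least ⌈13/4⌉ = 4 assistants are needed.
Ito, Baptiste, Greco, and Rossi alone can cover everything: Shift 1→Baptiste, Shift 2→Baptiste+Rossi, Shift 3→Ito+Rossi, Shift 4→Ito, Shift 5→Greco, Shift 6→Greco, Shift 7→Greco, Shift 8→Baptiste+Rossi, Shift 9→Greco, Shift 10→Ito.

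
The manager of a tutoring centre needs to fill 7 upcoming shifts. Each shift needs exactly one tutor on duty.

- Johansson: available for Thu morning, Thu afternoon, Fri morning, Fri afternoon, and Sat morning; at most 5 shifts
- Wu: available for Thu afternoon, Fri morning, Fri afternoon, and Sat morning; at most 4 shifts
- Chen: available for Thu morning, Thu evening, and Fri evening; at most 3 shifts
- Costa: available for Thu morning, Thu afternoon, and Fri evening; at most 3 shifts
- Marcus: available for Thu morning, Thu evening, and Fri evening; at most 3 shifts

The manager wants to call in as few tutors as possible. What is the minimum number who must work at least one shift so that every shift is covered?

2

7 slots to fill and no one can take more than 5, so at least ⌈7/5⌉ = 2 tutors are needed.
Johansson and Chen alone can cover everything: Thu morning→Johansson, Thu afternoon→Johansson, Thu evening→Chen, Fri morning→Johansson, Fri afternoon→Johansson, Fri evening→Chen, Sat morning→Johansson.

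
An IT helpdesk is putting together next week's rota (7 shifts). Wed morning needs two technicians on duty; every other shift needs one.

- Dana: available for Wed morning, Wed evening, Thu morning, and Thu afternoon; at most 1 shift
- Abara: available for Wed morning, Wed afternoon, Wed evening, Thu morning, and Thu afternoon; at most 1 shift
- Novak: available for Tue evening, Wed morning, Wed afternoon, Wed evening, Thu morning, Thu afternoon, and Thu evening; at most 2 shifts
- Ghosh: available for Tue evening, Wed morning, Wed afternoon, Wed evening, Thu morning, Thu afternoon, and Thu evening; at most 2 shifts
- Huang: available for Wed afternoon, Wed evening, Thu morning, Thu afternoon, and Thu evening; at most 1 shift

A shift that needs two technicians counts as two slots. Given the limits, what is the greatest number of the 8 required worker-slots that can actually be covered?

Total capacity across all technicians is 1+1+2+2+1 = 7, and 8 slots are needed, so at most 7 can be filled.
An assignment achieving 7: Tue evening→Novak, Wed morning→Dana+Abara, Wed afternoon→Ghosh, Wed evening→Ghosh, Thu morning→Huang, Thu evening→Novak.
Loads: Dana 1/1, Abara 1/1, Novak 2/2, Ghosh 2/2, Huang 1/1.

7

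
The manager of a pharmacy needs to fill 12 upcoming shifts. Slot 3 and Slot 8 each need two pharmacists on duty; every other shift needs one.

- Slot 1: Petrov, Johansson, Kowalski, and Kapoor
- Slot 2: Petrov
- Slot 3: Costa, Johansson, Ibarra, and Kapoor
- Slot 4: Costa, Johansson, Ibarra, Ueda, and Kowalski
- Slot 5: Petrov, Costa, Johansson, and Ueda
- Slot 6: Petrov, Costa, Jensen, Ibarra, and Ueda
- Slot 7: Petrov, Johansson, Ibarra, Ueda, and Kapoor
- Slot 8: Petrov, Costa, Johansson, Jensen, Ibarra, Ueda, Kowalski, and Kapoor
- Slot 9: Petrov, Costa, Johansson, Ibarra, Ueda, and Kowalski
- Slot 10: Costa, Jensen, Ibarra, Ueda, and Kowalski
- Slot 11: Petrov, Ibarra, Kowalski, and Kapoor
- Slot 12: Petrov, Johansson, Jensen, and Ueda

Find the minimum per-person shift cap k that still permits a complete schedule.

2

With 8 pharmacists and 14 worker-slots to fill, someone must work at least ⌈14/8⌉ = 2 shifts, so k ≥ 2.
k = 2 works: Slot 1→Petrov, Slot 2→Petrov, Slot 3→Ibarra+Kapoor, Slot 4→Costa, Slot 5→Costa, Slot 6→Jensen, Slot 7→Johansson, Slot 8→Ueda+Kowalski, Slot 9→Ueda, Slot 10→Jensen, Slot 11→Ibarra, Slot 12→Johansson.
Loads: Petrov 2, Costa 2, Johansson 2, Jensen 2, Ibarra 2, Ueda 2, Kowalski 1, Kapoor 1 — all ≤ 2.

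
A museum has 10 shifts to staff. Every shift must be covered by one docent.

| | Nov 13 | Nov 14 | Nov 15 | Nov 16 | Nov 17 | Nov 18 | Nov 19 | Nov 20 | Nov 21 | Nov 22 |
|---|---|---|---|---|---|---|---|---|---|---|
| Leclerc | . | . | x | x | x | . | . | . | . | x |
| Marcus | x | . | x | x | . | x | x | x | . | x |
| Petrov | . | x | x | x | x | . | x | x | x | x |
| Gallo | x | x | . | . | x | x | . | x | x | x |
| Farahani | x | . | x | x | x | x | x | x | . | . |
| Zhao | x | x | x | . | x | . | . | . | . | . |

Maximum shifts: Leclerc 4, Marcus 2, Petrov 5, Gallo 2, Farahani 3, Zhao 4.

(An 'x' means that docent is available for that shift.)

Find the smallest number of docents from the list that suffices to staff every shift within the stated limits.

3

10 slots to fill and no one can take more than 5, so at least ⌈10/5⌉ = 2 docents are needed.
Any 2 docents together have capacity at most 5+4 = 9 < 10 slots, so 2 can never suffice.
Leclerc, Marcus, and Petrov alone can cover everything: Nov 13→Marcus, Nov 14→Petrov, Nov 15→Leclerc, Nov 16→Leclerc, Nov 17→Leclerc, Nov 18→Marcus, Nov 19→Petrov, Nov 20→Petrov, Nov 21→Petrov, Nov 22→Leclerc.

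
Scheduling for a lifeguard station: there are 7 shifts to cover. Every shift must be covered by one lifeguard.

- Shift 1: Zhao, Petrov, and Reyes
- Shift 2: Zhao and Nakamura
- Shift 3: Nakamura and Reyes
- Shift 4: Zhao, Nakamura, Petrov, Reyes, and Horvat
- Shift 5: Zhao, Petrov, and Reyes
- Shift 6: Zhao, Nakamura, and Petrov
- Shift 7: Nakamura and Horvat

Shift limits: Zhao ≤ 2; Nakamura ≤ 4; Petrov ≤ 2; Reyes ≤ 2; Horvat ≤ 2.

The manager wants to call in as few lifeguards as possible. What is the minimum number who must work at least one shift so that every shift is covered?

7 slots to fill and no one can take more than 4, so at least ⌈7/4⌉ = 2 lifeguards are needed.
Any 2 lifeguards together have capacity at most 4+2 = 6 < 7 slots, so 2 can never suffice.
Zhao, Nakamura, and Petrov alone can cover everything: Shift 1→Zhao, Shift 2→Zhao, Shift 3→Nakamura, Shift 4→Nakamura, Shift 5→Petrov, Shift 6→Nakamura, Shift 7→Nakamura.

3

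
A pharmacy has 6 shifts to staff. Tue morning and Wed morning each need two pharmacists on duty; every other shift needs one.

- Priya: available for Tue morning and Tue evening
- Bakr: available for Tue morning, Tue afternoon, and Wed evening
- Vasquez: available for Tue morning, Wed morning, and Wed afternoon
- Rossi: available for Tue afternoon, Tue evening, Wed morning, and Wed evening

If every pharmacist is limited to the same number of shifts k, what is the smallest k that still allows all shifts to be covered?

2

With 4 pharmacists and 8 worker-slots to fill, someone must work at least ⌈8/4⌉ = 2 shifts, so k ≥ 2.
k = 2 works: Tue morning→Priya+Bakr, Tue afternoon→Bakr, Tue evening→Priya, Wed morning→Vasquez+Rossi, Wed afternoon→Vasquez, Wed evening→Rossi.
Loads: Priya 2, Bakr 2, Vasquez 2, Rossi 2 — all ≤ 2.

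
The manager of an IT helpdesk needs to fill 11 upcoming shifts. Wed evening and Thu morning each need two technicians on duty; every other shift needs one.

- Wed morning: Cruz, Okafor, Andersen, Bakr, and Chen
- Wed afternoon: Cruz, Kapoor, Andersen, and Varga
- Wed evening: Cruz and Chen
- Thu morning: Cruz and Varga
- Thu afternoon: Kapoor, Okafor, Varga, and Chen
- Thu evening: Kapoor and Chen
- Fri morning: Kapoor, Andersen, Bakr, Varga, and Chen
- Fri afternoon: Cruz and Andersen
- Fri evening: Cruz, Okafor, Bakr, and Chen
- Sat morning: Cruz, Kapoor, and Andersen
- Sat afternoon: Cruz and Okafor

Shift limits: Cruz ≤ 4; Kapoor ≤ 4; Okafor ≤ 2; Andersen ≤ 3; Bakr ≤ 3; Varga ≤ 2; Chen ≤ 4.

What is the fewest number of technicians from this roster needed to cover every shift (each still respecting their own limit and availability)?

13 slots to fill and no one can take more than 4, so at least ⌈13/4⌉ = 4 technicians are needed.
Cruz, Kapoor, Varga, and Chen alone can cover everything: Wed morning→Chen, Wed afternoon→Kapoor, Wed evening→Cruz+Chen, Thu morning→Cruz+Varga, Thu afternoon→Kapoor, Thu evening→Kapoor, Fri morning→Varga, Fri afternoon→Cruz, Fri evening→Chen, Sat morning→Kapoor, Sat afternoon→Cruz.

4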